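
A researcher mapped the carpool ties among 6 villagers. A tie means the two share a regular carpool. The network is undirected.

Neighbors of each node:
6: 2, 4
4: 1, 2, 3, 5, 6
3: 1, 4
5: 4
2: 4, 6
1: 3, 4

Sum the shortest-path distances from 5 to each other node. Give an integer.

9

Distances from 5: 1:2, 2:2, 3:2, 4:1, 6:2.
Sum = 2 + 2 + 2 + 1 + 2 = 9.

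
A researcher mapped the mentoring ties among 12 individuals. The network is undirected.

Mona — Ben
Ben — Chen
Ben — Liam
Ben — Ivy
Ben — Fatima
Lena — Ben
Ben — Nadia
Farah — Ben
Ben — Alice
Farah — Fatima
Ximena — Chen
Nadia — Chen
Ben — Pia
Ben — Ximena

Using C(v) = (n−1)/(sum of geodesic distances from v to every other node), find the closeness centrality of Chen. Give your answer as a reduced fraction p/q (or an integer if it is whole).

Distances from Chen: Alice:2, Ben:1, Farah:2, Fatima:2, Ivy:2, Lena:2, Liam:2, Mona:2, Nadia:1, Pia:2, Ximena:1. Sum = 19.
n = 12, so closeness = 11/19.

11/19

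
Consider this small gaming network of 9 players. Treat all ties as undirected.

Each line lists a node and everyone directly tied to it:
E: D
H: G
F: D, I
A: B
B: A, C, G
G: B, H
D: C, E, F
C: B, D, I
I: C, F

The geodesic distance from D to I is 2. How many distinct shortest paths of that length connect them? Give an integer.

2

The shortest distance is 2. The length-2 paths are: D–C–I; D–F–I.
That gives 2 distinct shortest paths.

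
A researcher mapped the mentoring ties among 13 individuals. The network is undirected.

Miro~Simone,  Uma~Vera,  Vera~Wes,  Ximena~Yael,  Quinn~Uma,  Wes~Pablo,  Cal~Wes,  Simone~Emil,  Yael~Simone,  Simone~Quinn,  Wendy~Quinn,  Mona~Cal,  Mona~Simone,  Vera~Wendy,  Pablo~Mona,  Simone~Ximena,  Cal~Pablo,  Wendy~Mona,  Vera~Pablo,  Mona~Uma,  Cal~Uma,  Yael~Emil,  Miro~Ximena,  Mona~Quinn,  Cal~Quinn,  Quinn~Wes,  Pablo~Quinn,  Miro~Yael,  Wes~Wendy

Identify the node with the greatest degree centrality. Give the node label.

Quinn

Degrees — Cal:5, Emil:2, Miro:3, Mona:6, Pablo:5, Quinn:7, Simone:6, Uma:4, Vera:4, Wendy:4, Wes:5, Ximena:3, Yael:4.
The maximum is 7, attained only by Quinn.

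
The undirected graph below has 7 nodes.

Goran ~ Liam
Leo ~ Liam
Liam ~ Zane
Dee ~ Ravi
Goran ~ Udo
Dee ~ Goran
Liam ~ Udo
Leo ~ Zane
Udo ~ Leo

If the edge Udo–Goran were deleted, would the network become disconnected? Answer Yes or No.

Even without that edge, Udo still reaches Goran via Udo – Liam – Goran, so the network stays connected. Not a bridge.

No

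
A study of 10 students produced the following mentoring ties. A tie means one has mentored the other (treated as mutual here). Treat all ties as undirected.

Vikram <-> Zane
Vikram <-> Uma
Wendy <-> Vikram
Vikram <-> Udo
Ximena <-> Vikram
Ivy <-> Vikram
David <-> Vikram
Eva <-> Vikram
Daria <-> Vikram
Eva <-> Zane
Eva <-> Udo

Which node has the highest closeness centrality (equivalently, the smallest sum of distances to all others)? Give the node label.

Farness (sum of distances to all others) for each node — Daria:17, David:17, Eva:15, Ivy:17, Udo:16, Uma:17, Vikram:9, Wendy:17, Ximena:17, Zane:16.
The smallest farness is 9, for Vikram, so Vikram has the highest closeness.

Vikram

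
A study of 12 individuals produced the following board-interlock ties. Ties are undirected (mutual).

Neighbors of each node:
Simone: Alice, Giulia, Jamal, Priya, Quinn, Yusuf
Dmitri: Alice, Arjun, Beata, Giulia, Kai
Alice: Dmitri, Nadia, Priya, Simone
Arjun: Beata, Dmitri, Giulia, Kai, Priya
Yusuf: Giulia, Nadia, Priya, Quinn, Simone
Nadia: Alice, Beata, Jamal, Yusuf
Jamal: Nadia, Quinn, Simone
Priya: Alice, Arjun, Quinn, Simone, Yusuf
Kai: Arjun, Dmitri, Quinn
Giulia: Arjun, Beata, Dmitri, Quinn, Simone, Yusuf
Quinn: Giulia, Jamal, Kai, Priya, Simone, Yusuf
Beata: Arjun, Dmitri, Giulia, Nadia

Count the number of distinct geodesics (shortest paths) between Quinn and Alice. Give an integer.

The shortest distance is 2. The length-2 paths are: Quinn–Priya–Alice; Quinn–Simone–Alice.
That gives 2 distinct shortest paths.

2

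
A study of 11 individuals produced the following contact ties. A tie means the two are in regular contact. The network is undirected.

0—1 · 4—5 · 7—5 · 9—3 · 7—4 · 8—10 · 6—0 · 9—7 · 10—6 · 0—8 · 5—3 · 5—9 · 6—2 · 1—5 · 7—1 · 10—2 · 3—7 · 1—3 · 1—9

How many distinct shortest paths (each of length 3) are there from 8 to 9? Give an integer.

The shortest distance is 3, and the only length-3 path is 8–0–1–9. So there is exactly 1 shortest path.

1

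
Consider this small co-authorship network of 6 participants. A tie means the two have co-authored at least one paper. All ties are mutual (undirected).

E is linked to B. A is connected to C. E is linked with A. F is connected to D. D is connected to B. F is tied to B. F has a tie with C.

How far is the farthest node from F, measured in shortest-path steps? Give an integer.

2

Distances from F: A:2, B:1, C:1, D:1, E:2.
The largest is 2 (to E and A), so the eccentricity of F is 2.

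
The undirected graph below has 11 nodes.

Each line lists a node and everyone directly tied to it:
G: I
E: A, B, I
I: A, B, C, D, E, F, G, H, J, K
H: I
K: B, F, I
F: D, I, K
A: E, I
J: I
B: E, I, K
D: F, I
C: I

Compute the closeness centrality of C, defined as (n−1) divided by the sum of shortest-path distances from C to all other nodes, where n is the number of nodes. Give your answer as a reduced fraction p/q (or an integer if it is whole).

Distances from C: A:2, B:2, D:2, E:2, F:2, G:2, H:2, I:1, J:2, K:2. Sum = 19.
n = 11, so closeness = 10/19.

10/19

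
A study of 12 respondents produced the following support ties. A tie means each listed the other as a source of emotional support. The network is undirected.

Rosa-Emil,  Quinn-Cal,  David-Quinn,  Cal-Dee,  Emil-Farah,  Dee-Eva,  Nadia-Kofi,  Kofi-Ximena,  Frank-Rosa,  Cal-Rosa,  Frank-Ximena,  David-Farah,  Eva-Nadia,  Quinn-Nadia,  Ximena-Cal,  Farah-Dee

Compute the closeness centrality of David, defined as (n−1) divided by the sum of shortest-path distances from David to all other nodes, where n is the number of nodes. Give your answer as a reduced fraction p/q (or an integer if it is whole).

11/26

Distances from David: Cal:2, Dee:2, Emil:2, Eva:3, Farah:1, Frank:4, Kofi:3, Nadia:2, Quinn:1, Rosa:3, Ximena:3. Sum = 26.
n = 12, so closeness = 11/26.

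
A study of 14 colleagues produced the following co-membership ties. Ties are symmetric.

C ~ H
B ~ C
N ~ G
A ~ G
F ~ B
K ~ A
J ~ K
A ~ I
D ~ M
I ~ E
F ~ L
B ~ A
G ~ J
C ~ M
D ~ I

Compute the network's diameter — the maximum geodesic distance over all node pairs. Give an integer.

Eccentricity of each node (its greatest distance to any other): A:3, B:3, C:4, D:5, E:5, F:4, G:4, H:5, I:4, J:5, K:4, L:5, M:5, N:5.
The maximum eccentricity is 5, realized for instance by the pair N–L via N – G – A – B – F – L. So the diameter is 5.

5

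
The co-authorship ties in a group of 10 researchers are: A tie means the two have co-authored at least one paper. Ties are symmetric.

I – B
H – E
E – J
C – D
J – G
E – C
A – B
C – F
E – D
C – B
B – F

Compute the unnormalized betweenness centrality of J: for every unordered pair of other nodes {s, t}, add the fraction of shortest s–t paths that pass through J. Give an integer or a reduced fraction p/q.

Pairs whose geodesics pass through J — H–G: 1; D–G: 1; A–G: 1; E–G: 1; I–G: 1; F–G: 1; C–G: 1; G–B: 1.
All other pairs contribute 0.
Summing the contributions gives betweenness(J) = 8.

8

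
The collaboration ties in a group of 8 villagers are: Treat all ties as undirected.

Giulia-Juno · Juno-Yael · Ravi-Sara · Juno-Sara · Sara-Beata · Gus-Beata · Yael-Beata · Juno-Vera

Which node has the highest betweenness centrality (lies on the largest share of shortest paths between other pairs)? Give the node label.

Unnormalized betweenness of each node: Beata:7, Giulia:0, Gus:0, Juno:12, Ravi:0, Sara:9, Vera:0, Yael:3.
Juno has the largest value, 12, making it the main broker — the node through which the most shortest paths run.

Juno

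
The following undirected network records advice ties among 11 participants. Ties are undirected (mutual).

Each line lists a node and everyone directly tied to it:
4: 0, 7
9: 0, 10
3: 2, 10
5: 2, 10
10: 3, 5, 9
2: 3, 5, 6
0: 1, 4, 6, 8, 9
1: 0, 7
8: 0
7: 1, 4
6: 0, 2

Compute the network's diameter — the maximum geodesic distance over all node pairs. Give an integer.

5

Eccentricity of each node (its greatest distance to any other): 0:3, 1:4, 2:4, 3:5, 4:4, 5:5, 6:3, 7:5, 8:4, 9:3, 10:4.
The maximum eccentricity is 5, realized for instance by the pair 3–7 via 3 – 2 – 6 – 0 – 1 – 7. So the diameter is 5.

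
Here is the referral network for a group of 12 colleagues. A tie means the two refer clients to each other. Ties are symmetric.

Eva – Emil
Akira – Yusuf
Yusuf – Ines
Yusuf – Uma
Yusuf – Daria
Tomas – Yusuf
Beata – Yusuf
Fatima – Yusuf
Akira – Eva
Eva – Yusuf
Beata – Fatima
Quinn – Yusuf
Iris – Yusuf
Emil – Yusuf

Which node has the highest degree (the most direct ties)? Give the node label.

Degrees — Akira:2, Beata:2, Daria:1, Emil:2, Eva:3, Fatima:2, Ines:1, Iris:1, Quinn:1, Tomas:1, Uma:1, Yusuf:11.
The maximum is 11, attained only by Yusuf.

Yusuf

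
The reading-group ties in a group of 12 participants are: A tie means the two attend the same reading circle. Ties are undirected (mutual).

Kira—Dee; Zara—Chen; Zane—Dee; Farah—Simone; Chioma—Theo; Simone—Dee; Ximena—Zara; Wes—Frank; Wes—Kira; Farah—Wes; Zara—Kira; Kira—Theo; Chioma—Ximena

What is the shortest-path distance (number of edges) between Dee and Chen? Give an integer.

One shortest route is Dee – Kira – Zara – Chen, which uses 3 edges, and at distance 2 from Dee we only reach {Farah, Theo, Wes, Zara}, which does not include Chen. So d(Dee,Chen) = 3.

3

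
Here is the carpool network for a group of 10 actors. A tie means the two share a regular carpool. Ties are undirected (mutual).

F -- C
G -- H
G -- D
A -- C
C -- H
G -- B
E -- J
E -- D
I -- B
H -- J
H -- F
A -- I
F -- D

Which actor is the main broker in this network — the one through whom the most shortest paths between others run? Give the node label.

H

Unnormalized betweenness of each node: A:7/2, B:9/2, C:15/2, D:6, E:1, F:7/2, G:9, H:10, I:2, J:2.
H has the largest value, 10, making it the main broker — the node through which the most shortest paths run.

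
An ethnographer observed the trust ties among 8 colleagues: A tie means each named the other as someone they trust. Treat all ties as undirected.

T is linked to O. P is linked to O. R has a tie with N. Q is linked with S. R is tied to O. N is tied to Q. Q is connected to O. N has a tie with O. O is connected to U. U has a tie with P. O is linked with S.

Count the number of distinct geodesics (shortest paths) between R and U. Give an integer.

The shortest distance is 2, and the only length-2 path is R–O–U. So there is exactly 1 shortest path.

1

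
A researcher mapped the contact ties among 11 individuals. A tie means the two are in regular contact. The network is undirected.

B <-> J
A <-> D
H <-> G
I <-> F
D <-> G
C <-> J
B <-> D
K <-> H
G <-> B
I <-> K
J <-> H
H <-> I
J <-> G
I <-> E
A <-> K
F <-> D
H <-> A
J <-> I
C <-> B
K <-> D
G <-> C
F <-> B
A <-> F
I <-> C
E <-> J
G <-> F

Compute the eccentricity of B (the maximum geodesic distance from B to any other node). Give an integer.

2

Distances from B: A:2, C:1, D:1, E:2, F:1, G:1, H:2, I:2, J:1, K:2.
The largest is 2 (to I, A, E, H, and K), so the eccentricity of B is 2.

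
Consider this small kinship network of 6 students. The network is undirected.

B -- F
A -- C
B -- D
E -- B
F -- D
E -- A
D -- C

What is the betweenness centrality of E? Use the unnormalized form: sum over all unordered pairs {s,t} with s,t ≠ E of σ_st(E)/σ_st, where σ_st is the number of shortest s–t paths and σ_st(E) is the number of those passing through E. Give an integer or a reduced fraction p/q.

3/2

Pairs whose geodesics pass through E — B–A: 1; F–A: 1/2.
All other pairs contribute 0.
Summing the contributions gives betweenness(E) = 3/2.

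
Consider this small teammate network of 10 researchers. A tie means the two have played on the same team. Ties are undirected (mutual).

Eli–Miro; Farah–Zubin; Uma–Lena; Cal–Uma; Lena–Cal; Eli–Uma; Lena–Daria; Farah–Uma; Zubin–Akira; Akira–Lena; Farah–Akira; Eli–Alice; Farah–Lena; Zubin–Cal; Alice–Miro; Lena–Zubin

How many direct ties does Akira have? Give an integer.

Akira is directly tied to Farah, Lena, and Zubin. That is 3 neighbors, so the degree of Akira is 3.

3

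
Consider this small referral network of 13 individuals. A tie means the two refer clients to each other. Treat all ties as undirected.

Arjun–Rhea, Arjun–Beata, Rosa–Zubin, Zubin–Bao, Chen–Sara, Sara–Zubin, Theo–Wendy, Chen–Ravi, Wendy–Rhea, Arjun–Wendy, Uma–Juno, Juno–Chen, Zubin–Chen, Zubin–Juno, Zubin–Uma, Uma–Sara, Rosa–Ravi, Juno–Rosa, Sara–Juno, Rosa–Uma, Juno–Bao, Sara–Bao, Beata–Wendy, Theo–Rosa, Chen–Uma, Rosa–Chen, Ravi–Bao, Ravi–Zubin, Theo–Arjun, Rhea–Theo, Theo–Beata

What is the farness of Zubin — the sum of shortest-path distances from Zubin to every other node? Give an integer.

Distances from Zubin: Arjun:3, Bao:1, Beata:3, Chen:1, Juno:1, Ravi:1, Rhea:3, Rosa:1, Sara:1, Theo:2, Uma:1, Wendy:3.
Sum = 3 + 1 + 3 + 1 + 1 + 1 + 3 + 1 + 1 + 2 + 1 + 3 = 21.

21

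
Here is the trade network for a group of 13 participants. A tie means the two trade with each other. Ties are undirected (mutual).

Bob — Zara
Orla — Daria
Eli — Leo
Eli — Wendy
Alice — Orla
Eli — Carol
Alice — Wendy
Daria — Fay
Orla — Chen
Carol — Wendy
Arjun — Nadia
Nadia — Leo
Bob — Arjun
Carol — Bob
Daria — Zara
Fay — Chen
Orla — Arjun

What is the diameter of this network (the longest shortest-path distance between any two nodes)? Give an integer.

Eccentricity of each node (its greatest distance to any other): Alice:3, Arjun:3, Bob:3, Carol:4, Chen:4, Daria:4, Eli:5, Fay:5, Leo:5, Nadia:4, Orla:3, Wendy:4, Zara:4.
The maximum eccentricity is 5, realized for instance by the pair Fay–Leo via Fay – Daria – Orla – Arjun – Nadia – Leo. So the diameter is 5.

5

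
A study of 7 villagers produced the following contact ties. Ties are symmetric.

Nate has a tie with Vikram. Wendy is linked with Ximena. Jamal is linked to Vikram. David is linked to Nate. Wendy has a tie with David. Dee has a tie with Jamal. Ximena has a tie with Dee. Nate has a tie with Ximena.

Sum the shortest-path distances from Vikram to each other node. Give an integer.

11

Distances from Vikram: David:2, Dee:2, Jamal:1, Nate:1, Wendy:3, Ximena:2.
Sum = 2 + 2 + 1 + 1 + 3 + 2 = 11.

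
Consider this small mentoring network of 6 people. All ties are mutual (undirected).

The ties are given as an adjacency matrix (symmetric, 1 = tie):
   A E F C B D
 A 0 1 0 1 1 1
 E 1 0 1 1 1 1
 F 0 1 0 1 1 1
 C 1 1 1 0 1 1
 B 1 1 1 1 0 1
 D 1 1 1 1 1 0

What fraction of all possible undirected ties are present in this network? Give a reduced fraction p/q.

There are 14 edges and 6 nodes, so the maximum possible is C(6,2) = 15.
Density = 14/15.

14/15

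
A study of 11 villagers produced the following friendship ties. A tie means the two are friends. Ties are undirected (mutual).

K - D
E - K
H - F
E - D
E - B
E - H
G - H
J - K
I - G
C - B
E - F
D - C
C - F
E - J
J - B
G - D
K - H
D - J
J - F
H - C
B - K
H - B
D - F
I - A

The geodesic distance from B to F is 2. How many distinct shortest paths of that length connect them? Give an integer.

4

The shortest distance is 2. The length-2 paths are: B–C–F; B–E–F; B–J–F; B–H–F.
That gives 4 distinct shortest paths.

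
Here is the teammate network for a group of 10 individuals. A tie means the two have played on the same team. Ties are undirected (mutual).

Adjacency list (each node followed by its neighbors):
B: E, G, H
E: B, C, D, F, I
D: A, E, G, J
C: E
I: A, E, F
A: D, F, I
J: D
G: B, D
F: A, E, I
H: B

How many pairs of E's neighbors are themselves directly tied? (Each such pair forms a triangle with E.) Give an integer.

1

E's neighbors: B, C, D, F, and I.
Neighbor pairs that are themselves tied: E–F–I. Each forms one triangle with E, for 1 in total.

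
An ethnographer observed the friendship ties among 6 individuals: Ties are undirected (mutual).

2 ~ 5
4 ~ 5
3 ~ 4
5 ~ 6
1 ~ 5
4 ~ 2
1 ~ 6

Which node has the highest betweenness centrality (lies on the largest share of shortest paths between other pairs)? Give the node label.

Unnormalized betweenness of each node: 1:0, 2:0, 3:0, 4:4, 5:6, 6:0.
5 has the largest value, 6, making it the main broker — the node through which the most shortest paths run.

5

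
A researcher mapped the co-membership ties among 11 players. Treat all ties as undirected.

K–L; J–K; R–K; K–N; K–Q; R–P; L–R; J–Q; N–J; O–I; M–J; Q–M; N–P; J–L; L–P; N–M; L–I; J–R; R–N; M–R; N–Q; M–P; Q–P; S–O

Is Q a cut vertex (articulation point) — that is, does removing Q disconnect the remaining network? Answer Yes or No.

No

Even without Q, every remaining node can still reach every other (the residual graph is connected), so Q is not a cut vertex.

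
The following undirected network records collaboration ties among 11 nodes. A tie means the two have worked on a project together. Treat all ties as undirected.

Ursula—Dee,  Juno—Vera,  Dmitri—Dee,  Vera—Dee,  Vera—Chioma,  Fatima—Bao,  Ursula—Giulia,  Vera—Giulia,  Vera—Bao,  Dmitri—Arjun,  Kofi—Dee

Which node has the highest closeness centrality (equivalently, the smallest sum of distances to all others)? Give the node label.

Farness (sum of distances to all others) for each node — Arjun:33, Bao:23, Chioma:25, Dee:17, Dmitri:24, Fatima:32, Giulia:23, Juno:25, Kofi:26, Ursula:24, Vera:16.
The smallest farness is 16, for Vera, so Vera has the highest closeness.

Vera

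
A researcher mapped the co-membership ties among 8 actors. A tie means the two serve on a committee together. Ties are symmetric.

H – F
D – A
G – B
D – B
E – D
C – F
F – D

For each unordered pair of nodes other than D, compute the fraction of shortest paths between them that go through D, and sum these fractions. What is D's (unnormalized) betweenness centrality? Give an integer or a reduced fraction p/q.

Pairs whose geodesics pass through D — F–B: 1; F–G: 1; F–E: 1; F–A: 1; B–C: 1; B–E: 1; B–A: 1; B–H: 1; C–G: 1; C–E: 1; C–A: 1; G–E: 1; G–A: 1; G–H: 1 … (+3 more pairs).
All other pairs contribute 0.
Summing the contributions gives betweenness(D) = 17.

17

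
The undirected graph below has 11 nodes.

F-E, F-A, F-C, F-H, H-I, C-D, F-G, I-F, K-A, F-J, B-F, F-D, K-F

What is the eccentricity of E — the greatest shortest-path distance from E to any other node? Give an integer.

Distances from E: A:2, B:2, C:2, D:2, F:1, G:2, H:2, I:2, J:2, K:2.
The largest is 2 (to J, H, D, I, K, G, B, A, and C), so the eccentricity of E is 2.

2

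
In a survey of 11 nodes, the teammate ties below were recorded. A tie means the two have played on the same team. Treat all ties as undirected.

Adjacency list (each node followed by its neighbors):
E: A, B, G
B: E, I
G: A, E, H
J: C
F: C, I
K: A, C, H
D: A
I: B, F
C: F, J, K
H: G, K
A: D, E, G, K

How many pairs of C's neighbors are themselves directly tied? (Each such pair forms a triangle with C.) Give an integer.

C's neighbors are F, J, and K, but none of them are tied to each other, so no triangle contains C.

0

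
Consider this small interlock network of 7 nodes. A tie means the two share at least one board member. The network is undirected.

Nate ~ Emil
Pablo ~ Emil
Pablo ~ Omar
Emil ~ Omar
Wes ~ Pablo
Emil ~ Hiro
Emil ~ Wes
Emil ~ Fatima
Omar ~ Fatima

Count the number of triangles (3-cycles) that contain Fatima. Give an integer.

Fatima's neighbors: Emil and Omar.
Neighbor pairs that are themselves tied: Fatima–Emil–Omar. Each forms one triangle with Fatima, for 1 in total.

1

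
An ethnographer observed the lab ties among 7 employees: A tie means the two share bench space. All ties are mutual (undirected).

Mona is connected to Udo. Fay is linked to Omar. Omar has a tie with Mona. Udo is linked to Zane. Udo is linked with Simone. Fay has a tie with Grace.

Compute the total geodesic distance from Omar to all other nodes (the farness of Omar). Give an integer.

Distances from Omar: Fay:1, Grace:2, Mona:1, Simone:3, Udo:2, Zane:3.
Sum = 1 + 2 + 1 + 3 + 2 + 3 = 12.

12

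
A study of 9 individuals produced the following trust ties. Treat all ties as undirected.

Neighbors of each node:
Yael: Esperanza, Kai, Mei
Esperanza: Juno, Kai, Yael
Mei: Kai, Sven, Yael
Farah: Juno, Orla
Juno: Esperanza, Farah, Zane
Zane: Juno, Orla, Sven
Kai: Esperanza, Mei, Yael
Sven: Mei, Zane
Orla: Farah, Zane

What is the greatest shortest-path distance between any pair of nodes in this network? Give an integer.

Eccentricity of each node (its greatest distance to any other): Esperanza:3, Farah:4, Juno:3, Kai:4, Mei:4, Orla:4, Sven:3, Yael:4, Zane:3.
The maximum eccentricity is 4, realized for instance by the pair Mei–Farah via Mei – Sven – Zane – Orla – Farah. So the diameter is 4.

4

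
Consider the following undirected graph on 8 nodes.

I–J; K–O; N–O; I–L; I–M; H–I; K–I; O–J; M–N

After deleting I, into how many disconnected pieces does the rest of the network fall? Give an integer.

Without I, the remaining ties split the others into: {H}; {L}; {J, K, M, N, O}.
That's 3 separate components.

3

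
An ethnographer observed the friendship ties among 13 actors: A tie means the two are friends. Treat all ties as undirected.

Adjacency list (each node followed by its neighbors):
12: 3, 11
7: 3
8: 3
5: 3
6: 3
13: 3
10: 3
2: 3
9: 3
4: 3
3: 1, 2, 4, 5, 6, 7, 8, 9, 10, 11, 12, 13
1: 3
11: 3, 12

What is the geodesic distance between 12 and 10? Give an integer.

2

One shortest route is 12 – 3 – 10, which uses 2 edges, and 12 and 10 are not directly tied, so nothing shorter exists. So d(12,10) = 2.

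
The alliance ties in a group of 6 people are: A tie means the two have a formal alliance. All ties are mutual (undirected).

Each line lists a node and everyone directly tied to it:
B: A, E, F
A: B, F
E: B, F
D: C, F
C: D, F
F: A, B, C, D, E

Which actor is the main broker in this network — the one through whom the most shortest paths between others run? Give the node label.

F

Unnormalized betweenness of each node: A:0, B:1/2, C:0, D:0, E:0, F:13/2.
F has the largest value, 13/2, making it the main broker — the node through which the most shortest paths run.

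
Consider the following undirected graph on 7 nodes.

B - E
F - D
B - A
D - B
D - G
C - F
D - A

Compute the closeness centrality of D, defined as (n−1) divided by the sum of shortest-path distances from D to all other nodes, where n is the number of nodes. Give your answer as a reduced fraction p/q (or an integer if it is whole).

Distances from D: A:1, B:1, C:2, E:2, F:1, G:1. Sum = 8.
n = 7, so closeness = 6/8 = 3/4.

3/4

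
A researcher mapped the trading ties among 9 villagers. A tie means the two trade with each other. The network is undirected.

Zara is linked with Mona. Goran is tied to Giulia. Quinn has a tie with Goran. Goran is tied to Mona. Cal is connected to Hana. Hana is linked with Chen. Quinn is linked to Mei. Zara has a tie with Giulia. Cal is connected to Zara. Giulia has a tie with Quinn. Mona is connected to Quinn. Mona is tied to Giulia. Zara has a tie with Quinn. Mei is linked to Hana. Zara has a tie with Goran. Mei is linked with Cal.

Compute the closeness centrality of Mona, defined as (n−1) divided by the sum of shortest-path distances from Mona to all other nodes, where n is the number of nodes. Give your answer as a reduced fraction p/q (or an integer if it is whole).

8/15

Distances from Mona: Cal:2, Chen:4, Giulia:1, Goran:1, Hana:3, Mei:2, Quinn:1, Zara:1. Sum = 15.
n = 9, so closeness = 8/15.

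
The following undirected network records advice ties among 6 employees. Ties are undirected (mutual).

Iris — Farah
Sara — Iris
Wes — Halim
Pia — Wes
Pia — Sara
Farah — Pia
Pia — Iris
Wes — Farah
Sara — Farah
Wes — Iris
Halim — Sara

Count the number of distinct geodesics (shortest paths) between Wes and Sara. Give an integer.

The shortest distance is 2. The length-2 paths are: Wes–Farah–Sara; Wes–Iris–Sara; Wes–Halim–Sara; Wes–Pia–Sara.
That gives 4 distinct shortest paths.

4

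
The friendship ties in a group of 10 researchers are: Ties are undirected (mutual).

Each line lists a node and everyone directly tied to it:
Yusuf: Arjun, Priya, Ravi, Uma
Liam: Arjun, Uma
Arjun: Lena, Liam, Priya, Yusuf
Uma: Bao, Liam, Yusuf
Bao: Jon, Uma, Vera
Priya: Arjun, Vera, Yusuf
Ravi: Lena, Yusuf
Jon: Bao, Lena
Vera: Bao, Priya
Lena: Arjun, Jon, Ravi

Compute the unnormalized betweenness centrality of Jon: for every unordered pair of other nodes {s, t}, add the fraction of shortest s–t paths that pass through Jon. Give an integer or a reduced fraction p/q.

Pairs whose geodesics pass through Jon — Uma–Lena: 1/4; Ravi–Bao: 1/2; Lena–Bao: 1; Lena–Vera: 1/2; Bao–Arjun: 1/4.
All other pairs contribute 0.
Summing the contributions gives betweenness(Jon) = 5/2.

5/2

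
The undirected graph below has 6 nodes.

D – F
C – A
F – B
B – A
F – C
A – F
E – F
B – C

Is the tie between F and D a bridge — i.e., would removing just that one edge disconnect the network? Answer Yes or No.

Without the F–D edge there is no alternate route between F and D, so the network disconnects. It is a bridge.

Yes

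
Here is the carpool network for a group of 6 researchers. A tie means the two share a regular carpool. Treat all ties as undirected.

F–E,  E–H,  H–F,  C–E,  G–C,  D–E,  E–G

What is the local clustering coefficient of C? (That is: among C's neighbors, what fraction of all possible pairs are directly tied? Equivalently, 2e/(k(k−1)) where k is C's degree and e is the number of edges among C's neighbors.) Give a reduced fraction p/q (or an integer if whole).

C's neighbors: E and G (k = 2).
Possible neighbor pairs: C(2,2) = 1. Edges among them: E–G → e = 1.
Clustering(C) = 1/1.

1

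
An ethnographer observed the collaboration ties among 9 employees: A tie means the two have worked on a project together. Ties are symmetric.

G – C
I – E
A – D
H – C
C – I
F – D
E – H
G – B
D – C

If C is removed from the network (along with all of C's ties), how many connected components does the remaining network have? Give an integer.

Without C, the remaining ties split the others into: {A, D, F}; {B, G}; {E, H, I}.
That's 3 separate components.

3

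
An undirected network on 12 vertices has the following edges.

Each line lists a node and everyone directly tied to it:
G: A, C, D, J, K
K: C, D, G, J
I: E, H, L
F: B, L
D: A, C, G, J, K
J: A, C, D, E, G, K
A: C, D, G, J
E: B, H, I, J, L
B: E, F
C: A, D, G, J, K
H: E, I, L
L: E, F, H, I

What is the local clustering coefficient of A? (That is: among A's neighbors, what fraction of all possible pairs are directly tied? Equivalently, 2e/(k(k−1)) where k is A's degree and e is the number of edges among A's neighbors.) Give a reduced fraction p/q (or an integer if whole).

1

A's neighbors: C, D, G, and J (k = 4).
Possible neighbor pairs: C(4,2) = 6. Edges among them: C–D, C–G, C–J, D–G, D–J, G–J → e = 6.
Clustering(A) = 6/6 = 1.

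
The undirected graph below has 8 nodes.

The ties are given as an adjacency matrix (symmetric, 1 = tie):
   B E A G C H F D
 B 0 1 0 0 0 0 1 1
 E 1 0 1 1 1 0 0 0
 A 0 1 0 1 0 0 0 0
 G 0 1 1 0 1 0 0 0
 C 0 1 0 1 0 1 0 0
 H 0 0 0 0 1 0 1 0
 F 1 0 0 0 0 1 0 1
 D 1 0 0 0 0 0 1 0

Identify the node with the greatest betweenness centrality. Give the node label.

E

Unnormalized betweenness of each node: A:0, B:6, C:7/2, D:0, E:8, F:5/2, G:1, H:2.
E has the largest value, 8, making it the main broker — the node through which the most shortest paths run.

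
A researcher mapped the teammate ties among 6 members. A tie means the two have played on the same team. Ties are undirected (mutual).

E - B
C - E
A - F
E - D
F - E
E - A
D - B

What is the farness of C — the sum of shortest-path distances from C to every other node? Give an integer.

Distances from C: A:2, B:2, D:2, E:1, F:2.
Sum = 2 + 2 + 2 + 1 + 2 = 9.

9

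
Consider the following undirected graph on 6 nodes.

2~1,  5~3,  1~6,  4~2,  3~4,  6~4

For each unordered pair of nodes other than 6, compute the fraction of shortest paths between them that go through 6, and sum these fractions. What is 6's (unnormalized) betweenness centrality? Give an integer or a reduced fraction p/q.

Pairs whose geodesics pass through 6 — 3–1: 1/2; 5–1: 1/2; 1–4: 1/2.
All other pairs contribute 0.
Summing the contributions gives betweenness(6) = 3/2.

3/2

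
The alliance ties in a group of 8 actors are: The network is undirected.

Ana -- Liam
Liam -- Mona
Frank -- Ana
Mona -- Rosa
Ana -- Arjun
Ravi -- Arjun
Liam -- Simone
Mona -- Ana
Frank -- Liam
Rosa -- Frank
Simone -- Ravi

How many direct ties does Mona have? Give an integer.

3

Mona is directly tied to Ana, Liam, and Rosa. That is 3 neighbors, so the degree of Mona is 3.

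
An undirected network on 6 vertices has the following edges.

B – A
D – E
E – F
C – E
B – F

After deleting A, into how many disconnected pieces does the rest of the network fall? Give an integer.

1

A's neighbors (B) remain reachable from one another through other ties, so the rest of the network stays in one piece.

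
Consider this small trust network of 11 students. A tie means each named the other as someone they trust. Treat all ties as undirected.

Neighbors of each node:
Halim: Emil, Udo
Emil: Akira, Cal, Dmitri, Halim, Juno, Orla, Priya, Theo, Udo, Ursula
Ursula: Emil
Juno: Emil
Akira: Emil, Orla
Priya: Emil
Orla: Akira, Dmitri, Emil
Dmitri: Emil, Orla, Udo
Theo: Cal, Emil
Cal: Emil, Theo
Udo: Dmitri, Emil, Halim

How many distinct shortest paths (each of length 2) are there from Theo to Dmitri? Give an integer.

The shortest distance is 2, and the only length-2 path is Theo–Emil–Dmitri. So there is exactly 1 shortest path.

1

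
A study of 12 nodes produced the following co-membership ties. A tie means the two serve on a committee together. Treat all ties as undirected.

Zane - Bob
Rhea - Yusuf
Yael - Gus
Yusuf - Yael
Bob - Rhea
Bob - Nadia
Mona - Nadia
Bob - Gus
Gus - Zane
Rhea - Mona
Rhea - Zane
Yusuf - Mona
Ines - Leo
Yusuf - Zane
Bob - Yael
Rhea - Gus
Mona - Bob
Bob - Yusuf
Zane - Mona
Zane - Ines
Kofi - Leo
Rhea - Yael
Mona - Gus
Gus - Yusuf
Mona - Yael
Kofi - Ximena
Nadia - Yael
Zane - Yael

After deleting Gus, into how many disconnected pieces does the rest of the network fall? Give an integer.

1

Gus's neighbors (Bob, Mona, Rhea, Yael, Yusuf, and Zane) remain reachable from one another through other ties, so the rest of the network stays in one piece.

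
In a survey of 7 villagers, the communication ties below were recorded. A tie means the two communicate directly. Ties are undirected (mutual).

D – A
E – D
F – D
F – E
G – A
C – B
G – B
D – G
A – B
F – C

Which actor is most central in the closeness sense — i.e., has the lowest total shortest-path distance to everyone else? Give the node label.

D

Farness (sum of distances to all others) for each node — A:9, B:10, C:10, D:8, E:11, F:9, G:9.
The smallest farness is 8, for D, so D has the highest closeness.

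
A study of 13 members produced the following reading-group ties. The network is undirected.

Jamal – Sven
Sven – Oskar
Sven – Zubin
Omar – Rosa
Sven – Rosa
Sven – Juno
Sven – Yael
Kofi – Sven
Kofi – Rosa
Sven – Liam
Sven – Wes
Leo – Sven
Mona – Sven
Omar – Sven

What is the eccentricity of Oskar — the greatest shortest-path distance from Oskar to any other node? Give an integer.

Distances from Oskar: Jamal:2, Juno:2, Kofi:2, Leo:2, Liam:2, Mona:2, Omar:2, Rosa:2, Sven:1, Wes:2, Yael:2, Zubin:2.
The largest is 2 (to Kofi, Juno, Leo, Omar, Wes, Rosa, Zubin, Liam, Jamal, Yael, and Mona), so the eccentricity of Oskar is 2.

2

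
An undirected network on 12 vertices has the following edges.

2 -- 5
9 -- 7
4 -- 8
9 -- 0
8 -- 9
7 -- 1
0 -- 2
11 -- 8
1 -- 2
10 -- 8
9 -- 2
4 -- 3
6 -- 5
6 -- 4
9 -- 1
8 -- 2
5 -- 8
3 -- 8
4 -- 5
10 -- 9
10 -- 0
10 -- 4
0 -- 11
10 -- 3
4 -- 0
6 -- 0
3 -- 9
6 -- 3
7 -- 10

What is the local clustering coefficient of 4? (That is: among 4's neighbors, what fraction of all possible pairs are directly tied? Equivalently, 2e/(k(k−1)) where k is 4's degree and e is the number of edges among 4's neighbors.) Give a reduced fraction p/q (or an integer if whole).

8/15

4's neighbors: 0, 3, 5, 6, 8, and 10 (k = 6).
Possible neighbor pairs: C(6,2) = 15. Edges among them: 0–6, 0–10, 3–6, 3–8, 3–10, 5–6, 5–8, 8–10 → e = 8.
Clustering(4) = 8/15.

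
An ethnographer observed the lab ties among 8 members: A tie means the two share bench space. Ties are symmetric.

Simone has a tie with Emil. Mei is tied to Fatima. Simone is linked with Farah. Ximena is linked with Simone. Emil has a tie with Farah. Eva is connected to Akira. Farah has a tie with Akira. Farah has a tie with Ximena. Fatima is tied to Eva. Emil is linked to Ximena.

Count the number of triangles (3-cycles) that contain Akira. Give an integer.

0

Akira's neighbors are Eva and Farah, but none of them are tied to each other, so no triangle contains Akira.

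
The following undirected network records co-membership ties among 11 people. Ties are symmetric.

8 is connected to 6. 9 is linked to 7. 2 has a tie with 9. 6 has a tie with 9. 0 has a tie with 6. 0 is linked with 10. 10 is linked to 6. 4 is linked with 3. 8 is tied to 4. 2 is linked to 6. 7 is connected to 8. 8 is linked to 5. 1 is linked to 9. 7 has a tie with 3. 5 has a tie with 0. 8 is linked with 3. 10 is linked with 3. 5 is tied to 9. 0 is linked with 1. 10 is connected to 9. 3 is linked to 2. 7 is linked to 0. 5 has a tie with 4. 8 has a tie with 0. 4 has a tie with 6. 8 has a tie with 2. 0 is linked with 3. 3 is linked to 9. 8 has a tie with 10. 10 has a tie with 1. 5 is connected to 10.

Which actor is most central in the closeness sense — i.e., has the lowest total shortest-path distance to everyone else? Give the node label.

Farness (sum of distances to all others) for each node — 0:13, 1:18, 2:16, 3:13, 4:17, 5:15, 6:14, 7:16, 8:12, 9:13, 10:13.
The smallest farness is 12, for 8, so 8 has the highest closeness.

8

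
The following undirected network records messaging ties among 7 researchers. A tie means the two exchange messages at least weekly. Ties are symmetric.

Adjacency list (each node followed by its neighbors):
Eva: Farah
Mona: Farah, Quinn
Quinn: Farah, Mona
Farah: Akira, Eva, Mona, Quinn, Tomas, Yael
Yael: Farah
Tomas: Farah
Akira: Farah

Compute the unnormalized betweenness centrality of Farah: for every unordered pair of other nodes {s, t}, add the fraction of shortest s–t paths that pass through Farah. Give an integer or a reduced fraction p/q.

Pairs whose geodesics pass through Farah — Mona–Tomas: 1; Mona–Akira: 1; Mona–Yael: 1; Mona–Eva: 1; Tomas–Quinn: 1; Tomas–Akira: 1; Tomas–Yael: 1; Tomas–Eva: 1; Quinn–Akira: 1; Quinn–Yael: 1; Quinn–Eva: 1; Akira–Yael: 1; Akira–Eva: 1; Yael–Eva: 1.
All other pairs contribute 0.
Summing the contributions gives betweenness(Farah) = 14.

14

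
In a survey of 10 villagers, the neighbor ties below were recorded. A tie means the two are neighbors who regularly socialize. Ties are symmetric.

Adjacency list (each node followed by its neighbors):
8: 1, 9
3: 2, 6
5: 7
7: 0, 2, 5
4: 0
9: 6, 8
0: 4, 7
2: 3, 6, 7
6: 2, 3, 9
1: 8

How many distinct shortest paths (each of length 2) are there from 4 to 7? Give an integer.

The shortest distance is 2, and the only length-2 path is 4–0–7. So there is exactly 1 shortest path.

1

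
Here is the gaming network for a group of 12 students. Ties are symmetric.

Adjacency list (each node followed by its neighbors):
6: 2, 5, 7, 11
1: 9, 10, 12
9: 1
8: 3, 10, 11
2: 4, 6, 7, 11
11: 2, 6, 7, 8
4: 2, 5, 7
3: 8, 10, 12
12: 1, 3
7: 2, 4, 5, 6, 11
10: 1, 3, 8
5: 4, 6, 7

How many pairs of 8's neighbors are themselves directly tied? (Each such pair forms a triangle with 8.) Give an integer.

8's neighbors: 3, 10, and 11.
Neighbor pairs that are themselves tied: 8–3–10. Each forms one triangle with 8, for 1 in total.

1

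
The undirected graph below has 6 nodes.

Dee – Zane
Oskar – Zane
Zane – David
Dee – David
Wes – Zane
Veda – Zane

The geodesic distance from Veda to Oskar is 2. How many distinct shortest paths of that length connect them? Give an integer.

1

The shortest distance is 2, and the only length-2 path is Veda–Zane–Oskar. So there is exactly 1 shortest path.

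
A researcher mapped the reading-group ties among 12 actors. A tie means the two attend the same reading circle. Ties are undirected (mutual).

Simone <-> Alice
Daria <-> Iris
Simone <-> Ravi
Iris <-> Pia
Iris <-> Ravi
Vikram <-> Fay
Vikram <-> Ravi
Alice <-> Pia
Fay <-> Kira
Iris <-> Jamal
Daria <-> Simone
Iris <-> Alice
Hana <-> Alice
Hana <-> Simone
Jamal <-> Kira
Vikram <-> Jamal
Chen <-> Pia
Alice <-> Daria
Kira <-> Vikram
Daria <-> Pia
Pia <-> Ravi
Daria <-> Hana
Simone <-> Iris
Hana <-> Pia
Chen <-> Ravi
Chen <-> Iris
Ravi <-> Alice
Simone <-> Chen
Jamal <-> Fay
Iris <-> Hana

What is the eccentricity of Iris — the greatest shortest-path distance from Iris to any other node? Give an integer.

2

Distances from Iris: Alice:1, Chen:1, Daria:1, Fay:2, Hana:1, Jamal:1, Kira:2, Pia:1, Ravi:1, Simone:1, Vikram:2.
The largest is 2 (to Fay, Vikram, and Kira), so the eccentricity of Iris is 2.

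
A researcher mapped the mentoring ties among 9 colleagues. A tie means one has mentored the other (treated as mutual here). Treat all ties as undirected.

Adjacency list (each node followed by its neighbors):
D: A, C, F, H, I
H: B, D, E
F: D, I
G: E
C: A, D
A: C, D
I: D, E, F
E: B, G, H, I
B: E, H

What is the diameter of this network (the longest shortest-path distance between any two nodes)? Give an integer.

4

Eccentricity of each node (its greatest distance to any other): A:4, B:3, C:4, D:3, E:3, F:3, G:4, H:2, I:2.
The maximum eccentricity is 4, realized for instance by the pair A–G via A – D – H – E – G. So the diameter is 4.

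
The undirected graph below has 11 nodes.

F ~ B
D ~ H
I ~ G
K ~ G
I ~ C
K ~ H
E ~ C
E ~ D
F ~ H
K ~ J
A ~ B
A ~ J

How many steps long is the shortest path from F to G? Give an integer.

3

One shortest route is F – H – K – G, which uses 3 edges, and at distance 2 from F we only reach {A, D, K}, which does not include G. So d(F,G) = 3.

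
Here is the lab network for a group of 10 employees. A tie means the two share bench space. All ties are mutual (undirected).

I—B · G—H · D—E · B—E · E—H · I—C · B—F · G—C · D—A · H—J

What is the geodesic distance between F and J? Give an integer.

One shortest route is F – B – E – H – J, which uses 4 edges, and at distance 3 from F we only reach {C, D, H}, which does not include J. So d(F,J) = 4.

4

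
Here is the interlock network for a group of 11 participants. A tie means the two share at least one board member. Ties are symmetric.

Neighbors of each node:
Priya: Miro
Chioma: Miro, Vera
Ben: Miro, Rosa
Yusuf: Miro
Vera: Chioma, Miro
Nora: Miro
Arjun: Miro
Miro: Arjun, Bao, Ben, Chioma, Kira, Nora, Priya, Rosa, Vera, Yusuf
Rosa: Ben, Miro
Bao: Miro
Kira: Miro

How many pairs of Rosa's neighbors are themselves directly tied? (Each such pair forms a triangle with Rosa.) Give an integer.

1

Rosa's neighbors: Ben and Miro.
Neighbor pairs that are themselves tied: Rosa–Ben–Miro. Each forms one triangle with Rosa, for 1 in total.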